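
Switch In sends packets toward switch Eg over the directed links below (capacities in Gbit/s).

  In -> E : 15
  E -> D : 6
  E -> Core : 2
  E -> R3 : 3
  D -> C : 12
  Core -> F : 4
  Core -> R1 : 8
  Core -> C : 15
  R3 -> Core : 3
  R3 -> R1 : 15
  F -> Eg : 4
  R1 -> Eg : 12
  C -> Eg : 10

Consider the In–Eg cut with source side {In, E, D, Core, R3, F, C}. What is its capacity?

37

Edges leaving {In, E, D, Core, R3, F, C}: Core→R1 (8), R3→R1 (15), F→Eg (4), C→Eg (10).
Cut capacity = 8 + 15 + 4 + 10 = 37.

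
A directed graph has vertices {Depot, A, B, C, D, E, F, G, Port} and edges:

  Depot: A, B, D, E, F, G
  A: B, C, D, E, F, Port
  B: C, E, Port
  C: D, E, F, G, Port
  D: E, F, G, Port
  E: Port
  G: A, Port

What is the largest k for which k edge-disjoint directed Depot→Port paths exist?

Assign every edge capacity 1; by Menger, the answer equals the max flow.
Path Depot→A→Port (+1); total 1.
Path Depot→B→Port (+1); total 2.
Path Depot→D→Port (+1); total 3.
Path Depot→E→Port (+1); total 4.
Path Depot→G→Port (+1); total 5.
No residual Depot→Port path; max flow = 5.
Certifying cut of size 5: {Depot→A, Depot→B, Depot→D, Depot→E, Depot→G}.

5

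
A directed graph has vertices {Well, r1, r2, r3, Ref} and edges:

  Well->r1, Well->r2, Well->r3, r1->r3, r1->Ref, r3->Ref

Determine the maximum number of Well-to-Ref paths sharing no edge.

Assign every edge capacity 1; by Menger, the answer equals the max flow.
Path Well→r1→Ref (+1); total 1.
Path Well→r3→Ref (+1); total 2.
No residual Well→Ref path; max flow = 2.
Certifying cut of size 2: {Well→r1, Well→r3}.

2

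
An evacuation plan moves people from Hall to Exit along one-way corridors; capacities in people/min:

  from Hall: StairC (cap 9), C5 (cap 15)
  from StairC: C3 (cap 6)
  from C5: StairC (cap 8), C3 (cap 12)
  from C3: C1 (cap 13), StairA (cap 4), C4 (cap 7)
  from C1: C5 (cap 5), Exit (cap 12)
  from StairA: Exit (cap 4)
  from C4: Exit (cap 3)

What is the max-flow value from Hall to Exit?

18

Augment Hall→StairC→C3→C1→Exit: bottleneck 6, flow now 6.
Augment Hall→C5→C3→C1→Exit: bottleneck 6, flow now 12.
Augment Hall→C5→C3→StairA→Exit: bottleneck 4, flow now 16.
Augment Hall→C5→C3→C4→Exit: bottleneck 2, flow now 18.
No augmenting path remains; maximum flow = 18.
In the residual graph, reachable from Hall: {Hall, StairC, C5}.
Min-cut edges: StairC→C3 (6), C5→C3 (12); capacity 6 + 12 = 18.
This cut is saturated, so no flow can exceed 18.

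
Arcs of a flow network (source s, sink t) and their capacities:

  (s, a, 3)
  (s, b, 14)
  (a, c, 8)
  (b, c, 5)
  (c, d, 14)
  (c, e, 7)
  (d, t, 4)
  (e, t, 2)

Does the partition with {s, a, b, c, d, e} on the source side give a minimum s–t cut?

Yes — it is a minimum cut (capacity 6).

Given cut capacity: 4 + 2 = 6.
Augment s→a→c→d→t: bottleneck 3, flow now 3.
Augment s→b→c→d→t: bottleneck 1, flow now 4.
Augment s→b→c→e→t: bottleneck 2, flow now 6.
No augmenting path remains; maximum flow = 6.
Cut capacity 6 equals the max flow, so it is a minimum cut.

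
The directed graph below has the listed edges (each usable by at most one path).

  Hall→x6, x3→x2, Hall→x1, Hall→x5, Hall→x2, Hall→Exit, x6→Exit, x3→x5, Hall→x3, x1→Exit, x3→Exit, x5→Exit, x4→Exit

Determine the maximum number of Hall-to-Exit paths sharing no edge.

Assign every edge capacity 1; by Menger, the answer equals the max flow.
Path Hall→Exit (+1); total 1.
Path Hall→x1→Exit (+1); total 2.
Path Hall→x3→Exit (+1); total 3.
Path Hall→x5→Exit (+1); total 4.
Path Hall→x6→Exit (+1); total 5.
No residual Hall→Exit path; max flow = 5.
Certifying cut of size 5: {Hall→Exit, Hall→x1, Hall→x3, Hall→x5, Hall→x6}.

5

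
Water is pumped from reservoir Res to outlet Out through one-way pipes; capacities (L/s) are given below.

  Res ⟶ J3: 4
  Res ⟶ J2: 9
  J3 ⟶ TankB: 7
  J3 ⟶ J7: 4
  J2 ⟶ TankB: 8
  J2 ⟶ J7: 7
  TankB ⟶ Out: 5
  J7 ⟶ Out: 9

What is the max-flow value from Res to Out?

13

Augment Res→J3→TankB→Out: bottleneck 4, flow now 4.
Augment Res→J2→TankB→Out: bottleneck 1, flow now 5.
Augment Res→J2→J7→Out: bottleneck 7, flow now 12.
Augment Res→J2→TankB→J3→J7→Out: bottleneck 1, flow now 13. (uses reverse residual edge)
No augmenting path remains; maximum flow = 13.
In the residual graph, reachable from Res: {Res}.
Min-cut edges: Res→J3 (4), Res→J2 (9); capacity 4 + 9 = 13.
This cut is saturated, so no flow can exceed 13.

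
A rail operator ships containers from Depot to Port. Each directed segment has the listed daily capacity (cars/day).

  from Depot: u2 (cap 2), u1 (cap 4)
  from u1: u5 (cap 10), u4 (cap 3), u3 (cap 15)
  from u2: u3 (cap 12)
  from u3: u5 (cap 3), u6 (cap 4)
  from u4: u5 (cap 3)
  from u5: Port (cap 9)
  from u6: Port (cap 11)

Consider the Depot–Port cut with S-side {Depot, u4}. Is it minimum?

Given cut capacity: 4 + 2 + 3 = 9.
Augment Depot→u1→u5→Port: bottleneck 4, flow now 4.
Augment Depot→u2→u3→u5→Port: bottleneck 2, flow now 6.
No augmenting path remains; maximum flow = 6.
In the residual graph, reachable from Depot: {Depot}.
Min-cut edges: Depot→u1 (4), Depot→u2 (2); capacity 4 + 2 = 6.
Cut capacity 9 exceeds the max flow 6, so it is not minimum.

No — its capacity is 9, but the minimum cut has capacity 6.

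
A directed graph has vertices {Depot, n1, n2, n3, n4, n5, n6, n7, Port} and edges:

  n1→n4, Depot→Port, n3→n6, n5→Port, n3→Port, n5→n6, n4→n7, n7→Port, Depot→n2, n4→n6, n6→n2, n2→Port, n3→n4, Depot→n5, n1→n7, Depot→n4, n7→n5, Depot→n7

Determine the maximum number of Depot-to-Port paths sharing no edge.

Assign every edge capacity 1; by Menger, the answer equals the max flow.
Path Depot→Port (+1); total 1.
Path Depot→n2→Port (+1); total 2.
Path Depot→n5→Port (+1); total 3.
Path Depot→n7→Port (+1); total 4.
No residual Depot→Port path; max flow = 4.
Certifying cut of size 4: {Depot→Port, n2→Port, n5→Port, n7→Port}.

4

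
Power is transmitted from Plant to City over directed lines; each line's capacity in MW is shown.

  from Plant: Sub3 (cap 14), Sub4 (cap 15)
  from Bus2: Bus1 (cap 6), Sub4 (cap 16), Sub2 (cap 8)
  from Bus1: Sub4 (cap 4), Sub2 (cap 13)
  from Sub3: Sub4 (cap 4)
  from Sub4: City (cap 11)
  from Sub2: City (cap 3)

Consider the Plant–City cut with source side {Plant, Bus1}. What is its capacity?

46

Edges leaving {Plant, Bus1}: Plant→Sub3 (14), Plant→Sub4 (15), Bus1→Sub4 (4), Bus1→Sub2 (13).
Cut capacity = 14 + 15 + 4 + 13 = 46.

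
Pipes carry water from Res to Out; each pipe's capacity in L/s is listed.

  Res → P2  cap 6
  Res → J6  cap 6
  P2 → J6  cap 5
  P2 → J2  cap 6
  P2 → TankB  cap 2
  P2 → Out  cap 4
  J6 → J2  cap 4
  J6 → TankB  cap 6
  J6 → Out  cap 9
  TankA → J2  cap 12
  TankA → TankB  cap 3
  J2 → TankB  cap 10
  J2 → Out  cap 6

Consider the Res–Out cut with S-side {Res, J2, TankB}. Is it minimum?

No — its capacity is 18, but the minimum cut has capacity 12.

Given cut capacity: 6 + 6 + 6 = 18.
Augment Res→P2→Out: bottleneck 4, flow now 4.
Augment Res→J6→Out: bottleneck 6, flow now 10.
Augment Res→P2→J6→Out: bottleneck 2, flow now 12.
No augmenting path remains; maximum flow = 12.
In the residual graph, reachable from Res: {Res}.
Min-cut edges: Res→P2 (6), Res→J6 (6); capacity 6 + 6 = 12.
Cut capacity 18 exceeds the max flow 12, so it is not minimum.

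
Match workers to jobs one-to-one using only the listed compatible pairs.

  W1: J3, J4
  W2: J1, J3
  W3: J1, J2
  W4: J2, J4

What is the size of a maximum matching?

Unit-capacity flow: source→left, listed edges, right→sink; max matching = max flow.
Augmenting path W1→J3 (+1); matched 1.
Augmenting path W2→J1 (+1); matched 2.
Augmenting path W3→J2 (+1); matched 3.
Augmenting path W4→J4 (+1); matched 4.
No augmenting path remains; maximum matching = 4.
König certificate: {W1, W2, W3, W4} is a vertex cover of size 4 (every listed pair touches it), so no matching can be larger.

4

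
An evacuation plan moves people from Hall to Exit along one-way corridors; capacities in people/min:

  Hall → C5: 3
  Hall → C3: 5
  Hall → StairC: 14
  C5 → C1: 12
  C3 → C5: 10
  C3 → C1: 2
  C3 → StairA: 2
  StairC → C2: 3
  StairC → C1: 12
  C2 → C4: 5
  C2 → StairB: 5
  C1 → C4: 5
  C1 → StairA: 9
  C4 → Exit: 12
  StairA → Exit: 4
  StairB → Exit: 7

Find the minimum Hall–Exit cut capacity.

12

Augment Hall→C3→StairA→Exit: bottleneck 2, flow now 2.
Augment Hall→C5→C1→C4→Exit: bottleneck 3, flow now 5.
Augment Hall→C3→C1→C4→Exit: bottleneck 2, flow now 7.
Augment Hall→StairC→C2→C4→Exit: bottleneck 3, flow now 10.
Augment Hall→StairC→C1→StairA→Exit: bottleneck 2, flow now 12.
No augmenting path remains; maximum flow = 12.
By max-flow min-cut, the minimum cut capacity equals the max flow.
In the residual graph, reachable from Hall: {Hall, C5, C3, StairC, C1, StairA}.
Min-cut edges: StairC→C2 (3), C1→C4 (5), StairA→Exit (4); capacity 3 + 5 + 4 = 12.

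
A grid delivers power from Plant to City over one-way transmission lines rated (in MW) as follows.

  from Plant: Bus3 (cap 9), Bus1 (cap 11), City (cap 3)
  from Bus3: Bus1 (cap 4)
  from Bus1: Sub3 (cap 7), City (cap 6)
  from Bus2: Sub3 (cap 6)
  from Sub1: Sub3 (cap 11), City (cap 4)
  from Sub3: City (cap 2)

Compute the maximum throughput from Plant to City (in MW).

11

Augment Plant→City: bottleneck 3, flow now 3.
Augment Plant→Bus1→City: bottleneck 6, flow now 9.
Augment Plant→Bus1→Sub3→City: bottleneck 2, flow now 11.
No augmenting path remains; maximum flow = 11.
In the residual graph, reachable from Plant: {Plant, Bus3, Bus1, Sub3}.
Min-cut edges: Plant→City (3), Bus1→City (6), Sub3→City (2); capacity 3 + 6 + 2 = 11.
This cut is saturated, so no flow can exceed 11.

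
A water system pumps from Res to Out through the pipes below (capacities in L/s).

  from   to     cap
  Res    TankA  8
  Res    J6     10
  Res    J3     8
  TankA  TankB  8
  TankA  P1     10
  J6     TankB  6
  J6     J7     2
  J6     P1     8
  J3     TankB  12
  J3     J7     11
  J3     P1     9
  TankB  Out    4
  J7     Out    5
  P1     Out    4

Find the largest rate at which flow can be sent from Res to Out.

Augment Res→TankA→TankB→Out: bottleneck 4, flow now 4.
Augment Res→TankA→P1→Out: bottleneck 4, flow now 8.
Augment Res→J6→J7→Out: bottleneck 2, flow now 10.
Augment Res→J3→J7→Out: bottleneck 3, flow now 13.
No augmenting path remains; maximum flow = 13.
In the residual graph, reachable from Res: {Res, TankA, J6, J3, TankB, J7, P1}.
Min-cut edges: TankB→Out (4), J7→Out (5), P1→Out (4); capacity 4 + 5 + 4 = 13.
This cut is saturated, so no flow can exceed 13.

13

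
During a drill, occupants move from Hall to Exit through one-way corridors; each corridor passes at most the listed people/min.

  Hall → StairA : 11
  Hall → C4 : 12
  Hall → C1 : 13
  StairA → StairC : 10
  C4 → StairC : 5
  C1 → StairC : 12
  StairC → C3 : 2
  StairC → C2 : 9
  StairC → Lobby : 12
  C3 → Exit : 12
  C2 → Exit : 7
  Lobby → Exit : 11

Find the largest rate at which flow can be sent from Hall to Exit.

20

Augment Hall→StairA→StairC→C3→Exit: bottleneck 2, flow now 2.
Augment Hall→StairA→StairC→C2→Exit: bottleneck 7, flow now 9.
Augment Hall→StairA→StairC→Lobby→Exit: bottleneck 1, flow now 10.
Augment Hall→C4→StairC→Lobby→Exit: bottleneck 5, flow now 15.
Augment Hall→C1→StairC→Lobby→Exit: bottleneck 5, flow now 20.
No augmenting path remains; maximum flow = 20.
In the residual graph, reachable from Hall: {Hall, StairA, C4, C1, StairC, C2, Lobby}.
Min-cut edges: StairC→C3 (2), C2→Exit (7), Lobby→Exit (11); capacity 2 + 7 + 11 = 20.
This cut is saturated, so no flow can exceed 20.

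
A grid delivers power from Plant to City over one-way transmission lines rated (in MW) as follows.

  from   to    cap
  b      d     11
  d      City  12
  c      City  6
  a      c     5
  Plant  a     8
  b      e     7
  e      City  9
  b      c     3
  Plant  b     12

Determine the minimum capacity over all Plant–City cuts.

Augment Plant→a→c→City: bottleneck 5, flow now 5.
Augment Plant→b→c→City: bottleneck 1, flow now 6.
Augment Plant→b→d→City: bottleneck 11, flow now 17.
No augmenting path remains; maximum flow = 17.
By max-flow min-cut, the minimum cut capacity equals the max flow.
In the residual graph, reachable from Plant: {Plant, a}.
Min-cut edges: Plant→b (12), a→c (5); capacity 12 + 5 = 17.

17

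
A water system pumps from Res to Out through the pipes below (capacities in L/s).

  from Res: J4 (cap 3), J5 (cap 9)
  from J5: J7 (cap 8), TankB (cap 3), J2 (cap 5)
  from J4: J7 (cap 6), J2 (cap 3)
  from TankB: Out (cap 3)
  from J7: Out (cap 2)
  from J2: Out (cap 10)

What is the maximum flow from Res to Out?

Augment Res→J5→TankB→Out: bottleneck 3, flow now 3.
Augment Res→J5→J7→Out: bottleneck 2, flow now 5.
Augment Res→J5→J2→Out: bottleneck 4, flow now 9.
Augment Res→J4→J2→Out: bottleneck 3, flow now 12.
No augmenting path remains; maximum flow = 12.
In the residual graph, reachable from Res: {Res}.
Min-cut edges: Res→J5 (9), Res→J4 (3); capacity 9 + 3 = 12.
This cut is saturated, so no flow can exceed 12.

12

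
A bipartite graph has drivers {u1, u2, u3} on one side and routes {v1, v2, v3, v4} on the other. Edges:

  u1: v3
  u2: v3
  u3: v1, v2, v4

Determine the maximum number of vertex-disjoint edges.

Unit-capacity flow: source→left, listed edges, right→sink; max matching = max flow.
Augmenting path u1→v3 (+1); matched 1.
Augmenting path u3→v1 (+1); matched 2.
No augmenting path remains; maximum matching = 2.
König certificate: {u3, v3} is a vertex cover of size 2 (every listed pair touches it), so no matching can be larger.

2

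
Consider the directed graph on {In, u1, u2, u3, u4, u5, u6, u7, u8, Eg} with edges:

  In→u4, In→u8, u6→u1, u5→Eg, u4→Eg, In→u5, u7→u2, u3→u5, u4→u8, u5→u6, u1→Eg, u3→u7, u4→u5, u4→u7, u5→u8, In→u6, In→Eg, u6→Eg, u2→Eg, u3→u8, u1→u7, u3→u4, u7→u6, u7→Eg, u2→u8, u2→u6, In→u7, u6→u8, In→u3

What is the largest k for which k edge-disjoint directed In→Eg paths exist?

Assign every edge capacity 1; by Menger, the answer equals the max flow.
Path In→Eg (+1); total 1.
Path In→u4→Eg (+1); total 2.
Path In→u5→Eg (+1); total 3.
Path In→u6→Eg (+1); total 4.
Path In→u7→Eg (+1); total 5.
Path In→u3→u7→u2→Eg (+1); total 6.
No residual In→Eg path; max flow = 6.
Certifying cut of size 6: {In→Eg, In→u3, In→u4, In→u5, In→u6, In→u7}.

6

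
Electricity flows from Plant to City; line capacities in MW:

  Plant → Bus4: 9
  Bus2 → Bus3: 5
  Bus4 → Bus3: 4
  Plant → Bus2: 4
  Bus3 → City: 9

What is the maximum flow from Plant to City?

8

Augment Plant→Bus2→Bus3→City: bottleneck 4, flow now 4.
Augment Plant→Bus4→Bus3→City: bottleneck 4, flow now 8.
No augmenting path remains; maximum flow = 8.
In the residual graph, reachable from Plant: {Plant, Bus4}.
Min-cut edges: Plant→Bus2 (4), Bus4→Bus3 (4); capacity 4 + 4 = 8.
This cut is saturated, so no flow can exceed 8.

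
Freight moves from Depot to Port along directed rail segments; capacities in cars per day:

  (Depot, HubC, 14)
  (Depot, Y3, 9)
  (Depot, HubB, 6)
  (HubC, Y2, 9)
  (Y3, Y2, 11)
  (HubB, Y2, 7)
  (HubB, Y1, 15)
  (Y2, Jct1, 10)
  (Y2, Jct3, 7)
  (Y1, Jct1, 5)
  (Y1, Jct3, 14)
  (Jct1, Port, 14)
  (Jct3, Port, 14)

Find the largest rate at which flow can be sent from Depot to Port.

23

Augment Depot→HubC→Y2→Jct1→Port: bottleneck 9, flow now 9.
Augment Depot→Y3→Y2→Jct1→Port: bottleneck 1, flow now 10.
Augment Depot→Y3→Y2→Jct3→Port: bottleneck 7, flow now 17.
Augment Depot→HubB→Y1→Jct1→Port: bottleneck 4, flow now 21.
Augment Depot→HubB→Y1→Jct3→Port: bottleneck 2, flow now 23.
No augmenting path remains; maximum flow = 23.
In the residual graph, reachable from Depot: {Depot, HubC, Y3, Y2}.
Min-cut edges: Depot→HubB (6), Y2→Jct1 (10), Y2→Jct3 (7); capacity 6 + 10 + 7 = 23.
This cut is saturated, so no flow can exceed 23.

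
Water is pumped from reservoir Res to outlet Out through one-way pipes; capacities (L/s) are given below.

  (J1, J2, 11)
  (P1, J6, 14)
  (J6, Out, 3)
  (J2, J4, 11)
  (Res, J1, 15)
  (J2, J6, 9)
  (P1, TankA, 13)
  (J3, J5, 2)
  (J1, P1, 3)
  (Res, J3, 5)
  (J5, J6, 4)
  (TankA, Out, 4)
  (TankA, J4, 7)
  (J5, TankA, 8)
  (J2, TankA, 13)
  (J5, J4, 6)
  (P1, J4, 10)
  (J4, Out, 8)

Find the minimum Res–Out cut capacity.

Augment Res→J3→J5→TankA→Out: bottleneck 2, flow now 2.
Augment Res→J1→J2→TankA→Out: bottleneck 2, flow now 4.
Augment Res→J1→J2→J6→Out: bottleneck 3, flow now 7.
Augment Res→J1→J2→J4→Out: bottleneck 6, flow now 13.
Augment Res→J1→P1→J4→Out: bottleneck 2, flow now 15.
No augmenting path remains; maximum flow = 15.
By max-flow min-cut, the minimum cut capacity equals the max flow.
In the residual graph, reachable from Res: {Res, J3, J1, J2, J5, P1, TankA, J6, J4}.
Min-cut edges: TankA→Out (4), J6→Out (3), J4→Out (8); capacity 4 + 3 + 8 = 15.

15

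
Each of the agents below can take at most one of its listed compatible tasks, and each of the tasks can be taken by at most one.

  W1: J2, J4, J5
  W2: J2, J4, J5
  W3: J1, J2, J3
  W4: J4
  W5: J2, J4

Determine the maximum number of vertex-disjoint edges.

Unit-capacity flow: source→left, listed edges, right→sink; max matching = max flow.
Augmenting path W1→J2 (+1); matched 1.
Augmenting path W2→J4 (+1); matched 2.
Augmenting path W3→J1 (+1); matched 3.
Augmenting path W4→J4→W2→J5 (+1); matched 4.
No augmenting path remains; maximum matching = 4.
König certificate: {W3, J2, J4, J5} is a vertex cover of size 4 (every listed pair touches it), so no matching can be larger.

4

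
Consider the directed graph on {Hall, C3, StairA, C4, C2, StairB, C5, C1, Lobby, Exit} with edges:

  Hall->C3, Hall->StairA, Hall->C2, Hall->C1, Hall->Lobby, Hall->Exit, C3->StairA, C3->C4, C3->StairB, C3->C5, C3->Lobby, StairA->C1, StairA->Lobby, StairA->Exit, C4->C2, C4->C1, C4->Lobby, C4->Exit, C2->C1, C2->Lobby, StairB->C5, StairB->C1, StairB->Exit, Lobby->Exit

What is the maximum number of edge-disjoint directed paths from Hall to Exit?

4

Assign every edge capacity 1; by Menger, the answer equals the max flow.
Path Hall→Exit (+1); total 1.
Path Hall→StairA→Exit (+1); total 2.
Path Hall→Lobby→Exit (+1); total 3.
Path Hall→C3→C4→Exit (+1); total 4.
No residual Hall→Exit path; max flow = 4.
Certifying cut of size 4: {Hall→C3, Hall→Exit, Hall→StairA, Lobby→Exit}.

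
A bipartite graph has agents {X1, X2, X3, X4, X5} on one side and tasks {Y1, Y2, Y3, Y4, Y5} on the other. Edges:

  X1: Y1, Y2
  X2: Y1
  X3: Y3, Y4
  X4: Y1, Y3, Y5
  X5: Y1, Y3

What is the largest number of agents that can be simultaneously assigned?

5

Unit-capacity flow: source→left, listed edges, right→sink; max matching = max flow.
Augmenting path X1→Y1 (+1); matched 1.
Augmenting path X3→Y3 (+1); matched 2.
Augmenting path X4→Y5 (+1); matched 3.
Augmenting path X2→Y1→X1→Y2 (+1); matched 4.
Augmenting path X5→Y3→X3→Y4 (+1); matched 5.
No augmenting path remains; maximum matching = 5.
König certificate: {X1, X2, X3, X4, X5} is a vertex cover of size 5 (every listed pair touches it), so no matching can be larger.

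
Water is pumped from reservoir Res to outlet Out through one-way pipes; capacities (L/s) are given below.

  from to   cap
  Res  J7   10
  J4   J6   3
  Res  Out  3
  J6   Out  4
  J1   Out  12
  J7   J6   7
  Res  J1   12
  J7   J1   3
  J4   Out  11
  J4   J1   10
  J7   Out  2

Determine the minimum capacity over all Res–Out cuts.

21

Augment Res→Out: bottleneck 3, flow now 3.
Augment Res→J7→Out: bottleneck 2, flow now 5.
Augment Res→J1→Out: bottleneck 12, flow now 17.
Augment Res→J7→J6→Out: bottleneck 4, flow now 21.
No augmenting path remains; maximum flow = 21.
By max-flow min-cut, the minimum cut capacity equals the max flow.
In the residual graph, reachable from Res: {Res, J7, J6, J1}.
Min-cut edges: Res→Out (3), J7→Out (2), J6→Out (4), J1→Out (12); capacity 3 + 2 + 4 + 12 = 21.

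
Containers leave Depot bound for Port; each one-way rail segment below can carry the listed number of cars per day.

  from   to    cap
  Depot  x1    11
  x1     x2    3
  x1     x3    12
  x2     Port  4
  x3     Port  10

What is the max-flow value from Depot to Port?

Augment Depot→x1→x2→Port: bottleneck 3, flow now 3.
Augment Depot→x1→x3→Port: bottleneck 8, flow now 11.
No augmenting path remains; maximum flow = 11.
In the residual graph, reachable from Depot: {Depot}.
Min-cut edges: Depot→x1 (11); capacity 11 = 11.
This cut is saturated, so no flow can exceed 11.

11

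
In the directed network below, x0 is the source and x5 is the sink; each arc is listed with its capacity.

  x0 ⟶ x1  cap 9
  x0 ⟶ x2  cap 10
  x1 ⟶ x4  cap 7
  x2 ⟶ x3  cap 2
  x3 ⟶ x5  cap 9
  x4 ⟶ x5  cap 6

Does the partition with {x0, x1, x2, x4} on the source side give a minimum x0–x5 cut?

Yes — it is a minimum cut (capacity 8).

Given cut capacity: 2 + 6 = 8.
Augment x0→x1→x4→x5: bottleneck 6, flow now 6.
Augment x0→x2→x3→x5: bottleneck 2, flow now 8.
No augmenting path remains; maximum flow = 8.
Cut capacity 8 equals the max flow, so it is a minimum cut.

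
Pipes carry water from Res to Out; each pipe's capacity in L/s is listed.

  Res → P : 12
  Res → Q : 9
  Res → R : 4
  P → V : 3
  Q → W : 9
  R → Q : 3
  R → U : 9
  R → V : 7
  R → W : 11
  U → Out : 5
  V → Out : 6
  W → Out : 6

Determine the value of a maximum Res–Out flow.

13

Augment Res→P→V→Out: bottleneck 3, flow now 3.
Augment Res→Q→W→Out: bottleneck 6, flow now 9.
Augment Res→R→U→Out: bottleneck 4, flow now 13.
No augmenting path remains; maximum flow = 13.
In the residual graph, reachable from Res: {Res, P, Q, W}.
Min-cut edges: Res→R (4), P→V (3), W→Out (6); capacity 4 + 3 + 6 = 13.
This cut is saturated, so no flow can exceed 13.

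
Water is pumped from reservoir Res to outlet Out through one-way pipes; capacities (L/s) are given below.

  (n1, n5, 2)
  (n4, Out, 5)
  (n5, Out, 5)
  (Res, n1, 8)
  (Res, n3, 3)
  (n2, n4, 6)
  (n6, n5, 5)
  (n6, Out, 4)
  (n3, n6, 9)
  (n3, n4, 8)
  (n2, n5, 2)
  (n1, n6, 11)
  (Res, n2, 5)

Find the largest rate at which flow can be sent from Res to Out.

14

Augment Res→n1→n5→Out: bottleneck 2, flow now 2.
Augment Res→n1→n6→Out: bottleneck 4, flow now 6.
Augment Res→n2→n4→Out: bottleneck 5, flow now 11.
Augment Res→n1→n6→n5→Out: bottleneck 2, flow now 13.
Augment Res→n3→n6→n5→Out: bottleneck 1, flow now 14.
No augmenting path remains; maximum flow = 14.
In the residual graph, reachable from Res: {Res, n1, n2, n3, n4, n5, n6}.
Min-cut edges: n4→Out (5), n5→Out (5), n6→Out (4); capacity 5 + 5 + 4 = 14.
This cut is saturated, so no flow can exceed 14.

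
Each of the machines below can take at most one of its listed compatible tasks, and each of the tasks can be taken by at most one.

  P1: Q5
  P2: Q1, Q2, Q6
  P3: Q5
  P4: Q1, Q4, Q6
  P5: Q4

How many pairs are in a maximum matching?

4

Unit-capacity flow: source→left, listed edges, right→sink; max matching = max flow.
Augmenting path P1→Q5 (+1); matched 1.
Augmenting path P2→Q1 (+1); matched 2.
Augmenting path P4→Q4 (+1); matched 3.
Augmenting path P5→Q4→P4→Q6 (+1); matched 4.
No augmenting path remains; maximum matching = 4.
König certificate: {P2, P4, P5, Q5} is a vertex cover of size 4 (every listed pair touches it), so no matching can be larger.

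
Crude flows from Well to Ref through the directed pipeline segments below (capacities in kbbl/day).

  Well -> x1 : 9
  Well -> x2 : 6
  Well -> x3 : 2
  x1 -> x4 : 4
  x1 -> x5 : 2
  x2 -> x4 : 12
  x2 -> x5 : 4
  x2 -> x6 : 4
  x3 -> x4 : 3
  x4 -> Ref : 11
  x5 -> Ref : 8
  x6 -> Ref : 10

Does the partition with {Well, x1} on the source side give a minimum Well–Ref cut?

Given cut capacity: 6 + 2 + 4 + 2 = 14.
Augment Well→x1→x4→Ref: bottleneck 4, flow now 4.
Augment Well→x1→x5→Ref: bottleneck 2, flow now 6.
Augment Well→x2→x4→Ref: bottleneck 6, flow now 12.
Augment Well→x3→x4→Ref: bottleneck 1, flow now 13.
Augment Well→x3→x4→x2→x5→Ref: bottleneck 1, flow now 14. (uses reverse residual edge)
No augmenting path remains; maximum flow = 14.
Cut capacity 14 equals the max flow, so it is a minimum cut.

Yes — it is a minimum cut (capacity 14).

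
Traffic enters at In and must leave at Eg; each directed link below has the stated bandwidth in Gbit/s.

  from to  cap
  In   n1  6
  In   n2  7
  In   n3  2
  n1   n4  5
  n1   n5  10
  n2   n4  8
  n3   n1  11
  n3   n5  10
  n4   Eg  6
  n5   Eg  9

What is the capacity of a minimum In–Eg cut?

Augment In→n1→n4→Eg: bottleneck 5, flow now 5.
Augment In→n1→n5→Eg: bottleneck 1, flow now 6.
Augment In→n2→n4→Eg: bottleneck 1, flow now 7.
Augment In→n3→n5→Eg: bottleneck 2, flow now 9.
Augment In→n2→n4→n1→n5→Eg: bottleneck 5, flow now 14. (uses reverse residual edge)
No augmenting path remains; maximum flow = 14.
By max-flow min-cut, the minimum cut capacity equals the max flow.
In the residual graph, reachable from In: {In, n2, n4}.
Min-cut edges: In→n1 (6), In→n3 (2), n4→Eg (6); capacity 6 + 2 + 6 = 14.

14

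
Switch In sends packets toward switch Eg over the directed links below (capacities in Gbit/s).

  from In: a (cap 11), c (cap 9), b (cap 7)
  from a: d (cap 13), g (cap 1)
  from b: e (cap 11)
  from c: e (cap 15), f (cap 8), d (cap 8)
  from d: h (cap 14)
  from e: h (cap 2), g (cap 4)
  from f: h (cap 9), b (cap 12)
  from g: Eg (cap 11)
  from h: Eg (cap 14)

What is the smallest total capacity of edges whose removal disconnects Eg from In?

Augment In→a→g→Eg: bottleneck 1, flow now 1.
Augment In→a→d→h→Eg: bottleneck 10, flow now 11.
Augment In→b→e→g→Eg: bottleneck 4, flow now 15.
Augment In→b→e→h→Eg: bottleneck 2, flow now 17.
Augment In→c→d→h→Eg: bottleneck 2, flow now 19.
No augmenting path remains; maximum flow = 19.
By max-flow min-cut, the minimum cut capacity equals the max flow.
In the residual graph, reachable from In: {In, a, b, c, d, e, f, h}.
Min-cut edges: a→g (1), e→g (4), h→Eg (14); capacity 1 + 4 + 14 = 19.

19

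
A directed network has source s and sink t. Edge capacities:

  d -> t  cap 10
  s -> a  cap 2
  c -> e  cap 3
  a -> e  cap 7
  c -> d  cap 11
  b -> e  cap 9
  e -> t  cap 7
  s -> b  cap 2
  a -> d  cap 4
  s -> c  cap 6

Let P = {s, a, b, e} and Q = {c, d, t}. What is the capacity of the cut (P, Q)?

Edges leaving {s, a, b, e}: s→c (6), a→d (4), e→t (7).
Cut capacity = 6 + 4 + 7 = 17.

17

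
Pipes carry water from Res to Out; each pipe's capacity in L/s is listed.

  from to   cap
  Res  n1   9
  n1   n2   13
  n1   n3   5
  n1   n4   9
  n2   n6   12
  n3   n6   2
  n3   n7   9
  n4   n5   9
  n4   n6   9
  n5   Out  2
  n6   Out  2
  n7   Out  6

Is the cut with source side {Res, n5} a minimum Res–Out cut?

No — its capacity is 11, but the minimum cut has capacity 9.

Given cut capacity: 9 + 2 = 11.
Augment Res→n1→n2→n6→Out: bottleneck 2, flow now 2.
Augment Res→n1→n3→n7→Out: bottleneck 5, flow now 7.
Augment Res→n1→n4→n5→Out: bottleneck 2, flow now 9.
No augmenting path remains; maximum flow = 9.
In the residual graph, reachable from Res: {Res}.
Min-cut edges: Res→n1 (9); capacity 9 = 9.
Cut capacity 11 exceeds the max flow 9, so it is not minimum.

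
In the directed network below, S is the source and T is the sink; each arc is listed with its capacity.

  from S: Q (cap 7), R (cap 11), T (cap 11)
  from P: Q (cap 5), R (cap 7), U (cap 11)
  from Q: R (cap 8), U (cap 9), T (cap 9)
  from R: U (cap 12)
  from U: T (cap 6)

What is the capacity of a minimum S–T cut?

24

Augment S→T: bottleneck 11, flow now 11.
Augment S→Q→T: bottleneck 7, flow now 18.
Augment S→R→U→T: bottleneck 6, flow now 24.
No augmenting path remains; maximum flow = 24.
By max-flow min-cut, the minimum cut capacity equals the max flow.
In the residual graph, reachable from S: {S, R, U}.
Min-cut edges: S→Q (7), S→T (11), U→T (6); capacity 7 + 11 + 6 = 24.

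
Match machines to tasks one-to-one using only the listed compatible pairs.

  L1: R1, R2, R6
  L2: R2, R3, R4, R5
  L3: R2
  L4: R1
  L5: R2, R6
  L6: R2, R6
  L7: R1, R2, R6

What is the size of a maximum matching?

Unit-capacity flow: source→left, listed edges, right→sink; max matching = max flow.
Augmenting path L1→R1 (+1); matched 1.
Augmenting path L2→R2 (+1); matched 2.
Augmenting path L5→R6 (+1); matched 3.
Augmenting path L3→R2→L2→R3 (+1); matched 4.
No augmenting path remains; maximum matching = 4.
König certificate: {L2, R1, R2, R6} is a vertex cover of size 4 (every listed pair touches it), so no matching can be larger.

4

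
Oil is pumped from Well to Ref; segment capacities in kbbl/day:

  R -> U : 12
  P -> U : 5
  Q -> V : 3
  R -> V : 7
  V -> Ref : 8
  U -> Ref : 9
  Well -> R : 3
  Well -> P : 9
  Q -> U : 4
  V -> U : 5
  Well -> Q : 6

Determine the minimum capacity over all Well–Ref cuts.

Augment Well→P→U→Ref: bottleneck 5, flow now 5.
Augment Well→Q→U→Ref: bottleneck 4, flow now 9.
Augment Well→Q→V→Ref: bottleneck 2, flow now 11.
Augment Well→R→V→Ref: bottleneck 3, flow now 14.
No augmenting path remains; maximum flow = 14.
By max-flow min-cut, the minimum cut capacity equals the max flow.
In the residual graph, reachable from Well: {Well, P}.
Min-cut edges: Well→Q (6), Well→R (3), P→U (5); capacity 6 + 3 + 5 = 14.

14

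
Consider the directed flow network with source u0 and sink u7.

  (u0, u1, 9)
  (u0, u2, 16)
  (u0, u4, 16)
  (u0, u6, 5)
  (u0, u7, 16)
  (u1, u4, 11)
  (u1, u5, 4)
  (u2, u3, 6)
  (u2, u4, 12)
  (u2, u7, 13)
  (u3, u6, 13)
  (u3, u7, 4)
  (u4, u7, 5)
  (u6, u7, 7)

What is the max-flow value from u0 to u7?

Augment u0→u7: bottleneck 16, flow now 16.
Augment u0→u2→u7: bottleneck 13, flow now 29.
Augment u0→u4→u7: bottleneck 5, flow now 34.
Augment u0→u6→u7: bottleneck 5, flow now 39.
Augment u0→u2→u3→u7: bottleneck 3, flow now 42.
No augmenting path remains; maximum flow = 42.
In the residual graph, reachable from u0: {u0, u1, u4, u5}.
Min-cut edges: u0→u2 (16), u0→u6 (5), u0→u7 (16), u4→u7 (5); capacity 16 + 5 + 16 + 5 = 42.
This cut is saturated, so no flow can exceed 42.

42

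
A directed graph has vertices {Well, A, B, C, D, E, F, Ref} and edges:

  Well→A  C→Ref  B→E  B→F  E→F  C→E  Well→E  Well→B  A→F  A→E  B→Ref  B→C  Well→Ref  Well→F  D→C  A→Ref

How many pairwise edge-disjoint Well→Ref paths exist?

Assign every edge capacity 1; by Menger, the answer equals the max flow.
Path Well→Ref (+1); total 1.
Path Well→A→Ref (+1); total 2.
Path Well→B→Ref (+1); total 3.
No residual Well→Ref path; max flow = 3.
Certifying cut of size 3: {Well→A, Well→B, Well→Ref}.

3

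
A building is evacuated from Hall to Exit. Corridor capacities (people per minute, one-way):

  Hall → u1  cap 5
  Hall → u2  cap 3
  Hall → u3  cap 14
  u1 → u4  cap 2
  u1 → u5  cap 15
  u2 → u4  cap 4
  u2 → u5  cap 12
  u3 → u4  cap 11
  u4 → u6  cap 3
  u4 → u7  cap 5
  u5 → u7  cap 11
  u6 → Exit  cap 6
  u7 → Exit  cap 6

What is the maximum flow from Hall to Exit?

Augment Hall→u1→u4→u6→Exit: bottleneck 2, flow now 2.
Augment Hall→u1→u5→u7→Exit: bottleneck 3, flow now 5.
Augment Hall→u2→u4→u6→Exit: bottleneck 1, flow now 6.
Augment Hall→u2→u4→u7→Exit: bottleneck 2, flow now 8.
Augment Hall→u3→u4→u7→Exit: bottleneck 1, flow now 9.
No augmenting path remains; maximum flow = 9.
In the residual graph, reachable from Hall: {Hall, u1, u2, u3, u4, u5, u7}.
Min-cut edges: u4→u6 (3), u7→Exit (6); capacity 3 + 6 = 9.
This cut is saturated, so no flow can exceed 9.

9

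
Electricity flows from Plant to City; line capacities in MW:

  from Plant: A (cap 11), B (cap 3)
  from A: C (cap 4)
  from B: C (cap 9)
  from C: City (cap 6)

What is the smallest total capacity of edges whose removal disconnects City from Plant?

6

Augment Plant→A→C→City: bottleneck 4, flow now 4.
Augment Plant→B→C→City: bottleneck 2, flow now 6.
No augmenting path remains; maximum flow = 6.
By max-flow min-cut, the minimum cut capacity equals the max flow.
In the residual graph, reachable from Plant: {Plant, A, B, C}.
Min-cut edges: C→City (6); capacity 6 = 6.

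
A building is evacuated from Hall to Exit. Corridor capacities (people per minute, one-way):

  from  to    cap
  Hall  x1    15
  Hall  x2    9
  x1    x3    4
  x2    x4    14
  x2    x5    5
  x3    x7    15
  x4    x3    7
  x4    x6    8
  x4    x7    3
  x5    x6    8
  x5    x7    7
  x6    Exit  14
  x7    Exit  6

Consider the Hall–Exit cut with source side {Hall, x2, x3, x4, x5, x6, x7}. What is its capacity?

35

Edges leaving {Hall, x2, x3, x4, x5, x6, x7}: Hall→x1 (15), x6→Exit (14), x7→Exit (6).
Cut capacity = 15 + 14 + 6 = 35.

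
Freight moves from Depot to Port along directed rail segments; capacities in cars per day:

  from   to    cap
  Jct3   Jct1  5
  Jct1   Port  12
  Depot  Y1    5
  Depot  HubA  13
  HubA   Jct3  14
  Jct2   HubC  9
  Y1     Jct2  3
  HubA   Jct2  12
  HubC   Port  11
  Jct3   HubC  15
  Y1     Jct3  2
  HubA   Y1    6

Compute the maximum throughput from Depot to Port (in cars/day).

Augment Depot→Y1→Jct3→HubC→Port: bottleneck 2, flow now 2.
Augment Depot→Y1→Jct2→HubC→Port: bottleneck 3, flow now 5.
Augment Depot→HubA→Jct3→HubC→Port: bottleneck 6, flow now 11.
Augment Depot→HubA→Jct3→Jct1→Port: bottleneck 5, flow now 16.
No augmenting path remains; maximum flow = 16.
In the residual graph, reachable from Depot: {Depot, Y1, HubA, Jct3, Jct2, HubC}.
Min-cut edges: Jct3→Jct1 (5), HubC→Port (11); capacity 5 + 11 = 16.
This cut is saturated, so no flow can exceed 16.

16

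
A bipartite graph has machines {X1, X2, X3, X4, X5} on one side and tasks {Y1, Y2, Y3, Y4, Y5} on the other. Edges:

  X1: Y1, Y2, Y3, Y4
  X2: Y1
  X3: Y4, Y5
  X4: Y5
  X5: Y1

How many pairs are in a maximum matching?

Unit-capacity flow: source→left, listed edges, right→sink; max matching = max flow.
Augmenting path X1→Y1 (+1); matched 1.
Augmenting path X3→Y4 (+1); matched 2.
Augmenting path X4→Y5 (+1); matched 3.
Augmenting path X2→Y1→X1→Y2 (+1); matched 4.
No augmenting path remains; maximum matching = 4.
König certificate: {X1, X3, X4, Y1} is a vertex cover of size 4 (every listed pair touches it), so no matching can be larger.

4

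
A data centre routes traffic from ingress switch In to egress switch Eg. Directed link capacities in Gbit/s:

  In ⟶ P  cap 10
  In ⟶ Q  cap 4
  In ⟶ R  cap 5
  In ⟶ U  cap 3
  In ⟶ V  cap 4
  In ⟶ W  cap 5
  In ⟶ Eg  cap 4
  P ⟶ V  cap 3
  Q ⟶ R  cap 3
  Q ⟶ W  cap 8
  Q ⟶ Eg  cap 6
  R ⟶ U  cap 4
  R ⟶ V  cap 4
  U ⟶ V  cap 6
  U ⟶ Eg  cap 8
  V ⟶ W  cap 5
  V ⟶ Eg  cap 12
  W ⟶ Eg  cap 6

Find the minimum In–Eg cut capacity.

28

Augment In→Eg: bottleneck 4, flow now 4.
Augment In→Q→Eg: bottleneck 4, flow now 8.
Augment In→U→Eg: bottleneck 3, flow now 11.
Augment In→V→Eg: bottleneck 4, flow now 15.
Augment In→W→Eg: bottleneck 5, flow now 20.
Augment In→P→V→Eg: bottleneck 3, flow now 23.
Augment In→R→U→Eg: bottleneck 4, flow now 27.
Augment In→R→V→Eg: bottleneck 1, flow now 28.
No augmenting path remains; maximum flow = 28.
By max-flow min-cut, the minimum cut capacity equals the max flow.
In the residual graph, reachable from In: {In, P}.
Min-cut edges: In→Q (4), In→R (5), In→U (3), In→V (4), In→W (5), In→Eg (4), P→V (3); capacity 4 + 5 + 3 + 4 + 5 + 4 + 3 = 28.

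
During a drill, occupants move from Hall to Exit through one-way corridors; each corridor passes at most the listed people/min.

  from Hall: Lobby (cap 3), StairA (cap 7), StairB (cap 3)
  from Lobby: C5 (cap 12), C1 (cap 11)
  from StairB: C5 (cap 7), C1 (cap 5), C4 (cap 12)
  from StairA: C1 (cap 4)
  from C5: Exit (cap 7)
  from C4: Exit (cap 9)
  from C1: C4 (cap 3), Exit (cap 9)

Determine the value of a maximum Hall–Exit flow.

10

Augment Hall→Lobby→C5→Exit: bottleneck 3, flow now 3.
Augment Hall→StairB→C5→Exit: bottleneck 3, flow now 6.
Augment Hall→StairA→C1→Exit: bottleneck 4, flow now 10.
No augmenting path remains; maximum flow = 10.
In the residual graph, reachable from Hall: {Hall, StairA}.
Min-cut edges: Hall→Lobby (3), Hall→StairB (3), StairA→C1 (4); capacity 3 + 3 + 4 = 10.
This cut is saturated, so no flow can exceed 10.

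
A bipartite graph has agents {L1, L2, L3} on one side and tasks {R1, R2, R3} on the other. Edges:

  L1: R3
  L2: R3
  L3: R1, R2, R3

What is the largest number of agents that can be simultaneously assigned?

2

Unit-capacity flow: source→left, listed edges, right→sink; max matching = max flow.
Augmenting path L1→R3 (+1); matched 1.
Augmenting path L3→R1 (+1); matched 2.
No augmenting path remains; maximum matching = 2.
König certificate: {L3, R3} is a vertex cover of size 2 (every listed pair touches it), so no matching can be larger.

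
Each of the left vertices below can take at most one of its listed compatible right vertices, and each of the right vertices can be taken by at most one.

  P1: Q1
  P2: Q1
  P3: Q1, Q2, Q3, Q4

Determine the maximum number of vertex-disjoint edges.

2

Unit-capacity flow: source→left, listed edges, right→sink; max matching = max flow.
Augmenting path P1→Q1 (+1); matched 1.
Augmenting path P3→Q2 (+1); matched 2.
No augmenting path remains; maximum matching = 2.
König certificate: {P3, Q1} is a vertex cover of size 2 (every listed pair touches it), so no matching can be larger.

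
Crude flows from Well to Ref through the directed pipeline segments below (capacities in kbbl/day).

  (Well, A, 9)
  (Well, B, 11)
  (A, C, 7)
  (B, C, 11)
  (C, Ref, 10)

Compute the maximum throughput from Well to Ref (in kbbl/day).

Augment Well→A→C→Ref: bottleneck 7, flow now 7.
Augment Well→B→C→Ref: bottleneck 3, flow now 10.
No augmenting path remains; maximum flow = 10.
In the residual graph, reachable from Well: {Well, A, B, C}.
Min-cut edges: C→Ref (10); capacity 10 = 10.
This cut is saturated, so no flow can exceed 10.

10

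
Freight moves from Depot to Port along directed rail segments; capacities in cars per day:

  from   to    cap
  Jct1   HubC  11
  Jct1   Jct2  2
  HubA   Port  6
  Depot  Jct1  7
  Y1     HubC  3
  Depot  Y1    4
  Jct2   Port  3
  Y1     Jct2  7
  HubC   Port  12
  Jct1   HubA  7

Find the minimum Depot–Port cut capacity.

Augment Depot→Y1→HubC→Port: bottleneck 3, flow now 3.
Augment Depot→Y1→Jct2→Port: bottleneck 1, flow now 4.
Augment Depot→Jct1→HubC→Port: bottleneck 7, flow now 11.
No augmenting path remains; maximum flow = 11.
By max-flow min-cut, the minimum cut capacity equals the max flow.
In the residual graph, reachable from Depot: {Depot}.
Min-cut edges: Depot→Y1 (4), Depot→Jct1 (7); capacity 4 + 7 = 11.

11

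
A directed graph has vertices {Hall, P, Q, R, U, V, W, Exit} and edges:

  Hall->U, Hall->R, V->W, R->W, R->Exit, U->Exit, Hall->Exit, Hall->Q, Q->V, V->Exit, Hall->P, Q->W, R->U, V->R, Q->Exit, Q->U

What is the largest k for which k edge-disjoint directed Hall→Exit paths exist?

4

Assign every edge capacity 1; by Menger, the answer equals the max flow.
Path Hall→Exit (+1); total 1.
Path Hall→Q→Exit (+1); total 2.
Path Hall→R→Exit (+1); total 3.
Path Hall→U→Exit (+1); total 4.
No residual Hall→Exit path; max flow = 4.
Certifying cut of size 4: {Hall→Exit, Hall→Q, Hall→R, Hall→U}.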